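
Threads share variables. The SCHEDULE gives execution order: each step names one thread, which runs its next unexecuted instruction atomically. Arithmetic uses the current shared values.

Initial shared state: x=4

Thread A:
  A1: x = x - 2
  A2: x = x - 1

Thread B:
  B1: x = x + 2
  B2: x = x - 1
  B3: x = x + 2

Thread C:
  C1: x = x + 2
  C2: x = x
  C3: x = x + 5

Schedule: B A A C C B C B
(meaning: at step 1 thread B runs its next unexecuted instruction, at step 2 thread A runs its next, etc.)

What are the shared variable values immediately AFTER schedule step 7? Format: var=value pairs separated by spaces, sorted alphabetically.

Answer: x=9

Derivation:
Step 1: thread B executes B1 (x = x + 2). Shared: x=6. PCs: A@0 B@1 C@0
Step 2: thread A executes A1 (x = x - 2). Shared: x=4. PCs: A@1 B@1 C@0
Step 3: thread A executes A2 (x = x - 1). Shared: x=3. PCs: A@2 B@1 C@0
Step 4: thread C executes C1 (x = x + 2). Shared: x=5. PCs: A@2 B@1 C@1
Step 5: thread C executes C2 (x = x). Shared: x=5. PCs: A@2 B@1 C@2
Step 6: thread B executes B2 (x = x - 1). Shared: x=4. PCs: A@2 B@2 C@2
Step 7: thread C executes C3 (x = x + 5). Shared: x=9. PCs: A@2 B@2 C@3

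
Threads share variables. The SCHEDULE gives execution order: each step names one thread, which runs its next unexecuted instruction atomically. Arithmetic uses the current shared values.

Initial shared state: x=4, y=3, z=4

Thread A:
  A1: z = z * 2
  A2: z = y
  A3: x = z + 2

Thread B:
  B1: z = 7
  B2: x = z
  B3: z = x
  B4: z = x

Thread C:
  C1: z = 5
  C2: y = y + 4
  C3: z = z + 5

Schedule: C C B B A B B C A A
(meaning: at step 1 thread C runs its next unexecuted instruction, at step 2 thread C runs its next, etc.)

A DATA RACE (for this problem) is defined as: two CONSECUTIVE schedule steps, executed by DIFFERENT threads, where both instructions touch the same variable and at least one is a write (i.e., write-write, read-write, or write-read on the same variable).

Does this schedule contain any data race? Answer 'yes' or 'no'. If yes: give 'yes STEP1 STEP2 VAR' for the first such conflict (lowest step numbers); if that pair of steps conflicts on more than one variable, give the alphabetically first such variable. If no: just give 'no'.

Answer: yes 4 5 z

Derivation:
Steps 1,2: same thread (C). No race.
Steps 2,3: C(r=y,w=y) vs B(r=-,w=z). No conflict.
Steps 3,4: same thread (B). No race.
Steps 4,5: B(x = z) vs A(z = z * 2). RACE on z (R-W).
Steps 5,6: A(z = z * 2) vs B(z = x). RACE on z (W-W).
Steps 6,7: same thread (B). No race.
Steps 7,8: B(z = x) vs C(z = z + 5). RACE on z (W-W).
Steps 8,9: C(z = z + 5) vs A(z = y). RACE on z (W-W).
Steps 9,10: same thread (A). No race.
First conflict at steps 4,5.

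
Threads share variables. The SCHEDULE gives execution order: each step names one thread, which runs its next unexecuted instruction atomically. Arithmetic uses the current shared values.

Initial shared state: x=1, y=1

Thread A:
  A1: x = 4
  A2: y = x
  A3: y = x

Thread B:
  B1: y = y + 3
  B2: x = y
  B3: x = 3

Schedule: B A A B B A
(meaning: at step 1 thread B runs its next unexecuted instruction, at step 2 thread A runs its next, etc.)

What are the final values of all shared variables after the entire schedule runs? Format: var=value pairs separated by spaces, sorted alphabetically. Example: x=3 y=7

Step 1: thread B executes B1 (y = y + 3). Shared: x=1 y=4. PCs: A@0 B@1
Step 2: thread A executes A1 (x = 4). Shared: x=4 y=4. PCs: A@1 B@1
Step 3: thread A executes A2 (y = x). Shared: x=4 y=4. PCs: A@2 B@1
Step 4: thread B executes B2 (x = y). Shared: x=4 y=4. PCs: A@2 B@2
Step 5: thread B executes B3 (x = 3). Shared: x=3 y=4. PCs: A@2 B@3
Step 6: thread A executes A3 (y = x). Shared: x=3 y=3. PCs: A@3 B@3

Answer: x=3 y=3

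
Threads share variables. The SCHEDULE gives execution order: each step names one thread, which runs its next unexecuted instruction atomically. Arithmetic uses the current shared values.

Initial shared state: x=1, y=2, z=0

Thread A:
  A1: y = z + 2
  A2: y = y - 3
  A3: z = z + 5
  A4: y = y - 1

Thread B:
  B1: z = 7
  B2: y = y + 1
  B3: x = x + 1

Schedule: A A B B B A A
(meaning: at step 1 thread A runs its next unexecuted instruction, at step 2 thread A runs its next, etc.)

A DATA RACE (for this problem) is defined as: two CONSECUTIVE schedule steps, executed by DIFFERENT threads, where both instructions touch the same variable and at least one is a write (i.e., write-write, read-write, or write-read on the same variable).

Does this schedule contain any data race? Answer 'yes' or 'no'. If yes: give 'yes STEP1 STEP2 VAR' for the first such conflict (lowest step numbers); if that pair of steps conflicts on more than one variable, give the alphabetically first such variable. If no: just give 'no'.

Steps 1,2: same thread (A). No race.
Steps 2,3: A(r=y,w=y) vs B(r=-,w=z). No conflict.
Steps 3,4: same thread (B). No race.
Steps 4,5: same thread (B). No race.
Steps 5,6: B(r=x,w=x) vs A(r=z,w=z). No conflict.
Steps 6,7: same thread (A). No race.

Answer: no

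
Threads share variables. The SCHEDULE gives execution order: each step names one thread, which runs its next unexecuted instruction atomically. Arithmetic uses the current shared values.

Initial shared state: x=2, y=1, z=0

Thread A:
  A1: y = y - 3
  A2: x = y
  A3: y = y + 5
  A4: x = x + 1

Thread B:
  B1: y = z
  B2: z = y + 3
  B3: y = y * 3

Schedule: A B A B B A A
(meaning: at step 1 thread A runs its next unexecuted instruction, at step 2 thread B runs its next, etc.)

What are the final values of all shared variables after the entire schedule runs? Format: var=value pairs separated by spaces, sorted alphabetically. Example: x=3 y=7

Step 1: thread A executes A1 (y = y - 3). Shared: x=2 y=-2 z=0. PCs: A@1 B@0
Step 2: thread B executes B1 (y = z). Shared: x=2 y=0 z=0. PCs: A@1 B@1
Step 3: thread A executes A2 (x = y). Shared: x=0 y=0 z=0. PCs: A@2 B@1
Step 4: thread B executes B2 (z = y + 3). Shared: x=0 y=0 z=3. PCs: A@2 B@2
Step 5: thread B executes B3 (y = y * 3). Shared: x=0 y=0 z=3. PCs: A@2 B@3
Step 6: thread A executes A3 (y = y + 5). Shared: x=0 y=5 z=3. PCs: A@3 B@3
Step 7: thread A executes A4 (x = x + 1). Shared: x=1 y=5 z=3. PCs: A@4 B@3

Answer: x=1 y=5 z=3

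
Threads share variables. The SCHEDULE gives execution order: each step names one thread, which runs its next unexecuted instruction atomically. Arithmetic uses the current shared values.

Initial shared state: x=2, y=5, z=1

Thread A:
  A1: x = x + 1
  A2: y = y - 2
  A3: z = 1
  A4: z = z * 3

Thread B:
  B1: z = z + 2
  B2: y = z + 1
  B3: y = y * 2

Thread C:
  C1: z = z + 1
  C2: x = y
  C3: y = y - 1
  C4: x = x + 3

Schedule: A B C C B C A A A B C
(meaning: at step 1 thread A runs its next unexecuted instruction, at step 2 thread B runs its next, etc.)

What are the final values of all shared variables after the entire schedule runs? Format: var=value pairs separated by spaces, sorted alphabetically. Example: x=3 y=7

Answer: x=8 y=4 z=3

Derivation:
Step 1: thread A executes A1 (x = x + 1). Shared: x=3 y=5 z=1. PCs: A@1 B@0 C@0
Step 2: thread B executes B1 (z = z + 2). Shared: x=3 y=5 z=3. PCs: A@1 B@1 C@0
Step 3: thread C executes C1 (z = z + 1). Shared: x=3 y=5 z=4. PCs: A@1 B@1 C@1
Step 4: thread C executes C2 (x = y). Shared: x=5 y=5 z=4. PCs: A@1 B@1 C@2
Step 5: thread B executes B2 (y = z + 1). Shared: x=5 y=5 z=4. PCs: A@1 B@2 C@2
Step 6: thread C executes C3 (y = y - 1). Shared: x=5 y=4 z=4. PCs: A@1 B@2 C@3
Step 7: thread A executes A2 (y = y - 2). Shared: x=5 y=2 z=4. PCs: A@2 B@2 C@3
Step 8: thread A executes A3 (z = 1). Shared: x=5 y=2 z=1. PCs: A@3 B@2 C@3
Step 9: thread A executes A4 (z = z * 3). Shared: x=5 y=2 z=3. PCs: A@4 B@2 C@3
Step 10: thread B executes B3 (y = y * 2). Shared: x=5 y=4 z=3. PCs: A@4 B@3 C@3
Step 11: thread C executes C4 (x = x + 3). Shared: x=8 y=4 z=3. PCs: A@4 B@3 C@4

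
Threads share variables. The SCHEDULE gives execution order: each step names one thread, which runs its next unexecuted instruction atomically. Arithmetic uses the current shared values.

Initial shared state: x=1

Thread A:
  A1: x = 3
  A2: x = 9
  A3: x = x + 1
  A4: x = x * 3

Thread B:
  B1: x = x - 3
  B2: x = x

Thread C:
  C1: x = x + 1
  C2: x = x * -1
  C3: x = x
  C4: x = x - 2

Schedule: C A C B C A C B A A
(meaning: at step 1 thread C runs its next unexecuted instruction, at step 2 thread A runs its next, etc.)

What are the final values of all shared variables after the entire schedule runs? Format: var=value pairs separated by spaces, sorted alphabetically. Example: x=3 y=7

Step 1: thread C executes C1 (x = x + 1). Shared: x=2. PCs: A@0 B@0 C@1
Step 2: thread A executes A1 (x = 3). Shared: x=3. PCs: A@1 B@0 C@1
Step 3: thread C executes C2 (x = x * -1). Shared: x=-3. PCs: A@1 B@0 C@2
Step 4: thread B executes B1 (x = x - 3). Shared: x=-6. PCs: A@1 B@1 C@2
Step 5: thread C executes C3 (x = x). Shared: x=-6. PCs: A@1 B@1 C@3
Step 6: thread A executes A2 (x = 9). Shared: x=9. PCs: A@2 B@1 C@3
Step 7: thread C executes C4 (x = x - 2). Shared: x=7. PCs: A@2 B@1 C@4
Step 8: thread B executes B2 (x = x). Shared: x=7. PCs: A@2 B@2 C@4
Step 9: thread A executes A3 (x = x + 1). Shared: x=8. PCs: A@3 B@2 C@4
Step 10: thread A executes A4 (x = x * 3). Shared: x=24. PCs: A@4 B@2 C@4

Answer: x=24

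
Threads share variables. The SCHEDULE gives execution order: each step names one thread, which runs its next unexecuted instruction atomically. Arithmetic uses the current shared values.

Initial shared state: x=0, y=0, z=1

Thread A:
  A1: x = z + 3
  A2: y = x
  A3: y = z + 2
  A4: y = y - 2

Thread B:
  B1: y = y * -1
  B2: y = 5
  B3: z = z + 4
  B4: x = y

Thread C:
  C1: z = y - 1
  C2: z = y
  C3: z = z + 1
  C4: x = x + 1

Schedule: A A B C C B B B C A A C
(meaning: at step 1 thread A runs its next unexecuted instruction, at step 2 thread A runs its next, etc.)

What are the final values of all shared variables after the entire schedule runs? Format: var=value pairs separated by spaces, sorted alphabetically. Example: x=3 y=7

Answer: x=6 y=1 z=1

Derivation:
Step 1: thread A executes A1 (x = z + 3). Shared: x=4 y=0 z=1. PCs: A@1 B@0 C@0
Step 2: thread A executes A2 (y = x). Shared: x=4 y=4 z=1. PCs: A@2 B@0 C@0
Step 3: thread B executes B1 (y = y * -1). Shared: x=4 y=-4 z=1. PCs: A@2 B@1 C@0
Step 4: thread C executes C1 (z = y - 1). Shared: x=4 y=-4 z=-5. PCs: A@2 B@1 C@1
Step 5: thread C executes C2 (z = y). Shared: x=4 y=-4 z=-4. PCs: A@2 B@1 C@2
Step 6: thread B executes B2 (y = 5). Shared: x=4 y=5 z=-4. PCs: A@2 B@2 C@2
Step 7: thread B executes B3 (z = z + 4). Shared: x=4 y=5 z=0. PCs: A@2 B@3 C@2
Step 8: thread B executes B4 (x = y). Shared: x=5 y=5 z=0. PCs: A@2 B@4 C@2
Step 9: thread C executes C3 (z = z + 1). Shared: x=5 y=5 z=1. PCs: A@2 B@4 C@3
Step 10: thread A executes A3 (y = z + 2). Shared: x=5 y=3 z=1. PCs: A@3 B@4 C@3
Step 11: thread A executes A4 (y = y - 2). Shared: x=5 y=1 z=1. PCs: A@4 B@4 C@3
Step 12: thread C executes C4 (x = x + 1). Shared: x=6 y=1 z=1. PCs: A@4 B@4 C@4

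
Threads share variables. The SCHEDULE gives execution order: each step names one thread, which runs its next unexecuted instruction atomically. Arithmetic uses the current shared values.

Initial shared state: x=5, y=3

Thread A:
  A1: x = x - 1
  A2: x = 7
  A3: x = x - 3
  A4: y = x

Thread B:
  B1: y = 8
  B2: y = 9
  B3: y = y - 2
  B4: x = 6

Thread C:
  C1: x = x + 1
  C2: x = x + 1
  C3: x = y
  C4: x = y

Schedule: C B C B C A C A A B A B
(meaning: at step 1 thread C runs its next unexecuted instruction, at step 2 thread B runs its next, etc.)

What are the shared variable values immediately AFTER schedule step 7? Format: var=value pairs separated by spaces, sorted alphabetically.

Answer: x=9 y=9

Derivation:
Step 1: thread C executes C1 (x = x + 1). Shared: x=6 y=3. PCs: A@0 B@0 C@1
Step 2: thread B executes B1 (y = 8). Shared: x=6 y=8. PCs: A@0 B@1 C@1
Step 3: thread C executes C2 (x = x + 1). Shared: x=7 y=8. PCs: A@0 B@1 C@2
Step 4: thread B executes B2 (y = 9). Shared: x=7 y=9. PCs: A@0 B@2 C@2
Step 5: thread C executes C3 (x = y). Shared: x=9 y=9. PCs: A@0 B@2 C@3
Step 6: thread A executes A1 (x = x - 1). Shared: x=8 y=9. PCs: A@1 B@2 C@3
Step 7: thread C executes C4 (x = y). Shared: x=9 y=9. PCs: A@1 B@2 C@4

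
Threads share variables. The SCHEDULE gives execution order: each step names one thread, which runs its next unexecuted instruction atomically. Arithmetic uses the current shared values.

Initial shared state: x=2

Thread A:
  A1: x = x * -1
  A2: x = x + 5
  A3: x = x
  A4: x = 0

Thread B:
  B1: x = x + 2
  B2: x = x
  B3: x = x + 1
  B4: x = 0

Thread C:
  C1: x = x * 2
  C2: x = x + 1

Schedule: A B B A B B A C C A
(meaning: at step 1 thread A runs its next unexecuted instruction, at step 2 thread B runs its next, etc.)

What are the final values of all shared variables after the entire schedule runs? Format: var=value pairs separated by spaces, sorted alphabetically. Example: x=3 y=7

Answer: x=0

Derivation:
Step 1: thread A executes A1 (x = x * -1). Shared: x=-2. PCs: A@1 B@0 C@0
Step 2: thread B executes B1 (x = x + 2). Shared: x=0. PCs: A@1 B@1 C@0
Step 3: thread B executes B2 (x = x). Shared: x=0. PCs: A@1 B@2 C@0
Step 4: thread A executes A2 (x = x + 5). Shared: x=5. PCs: A@2 B@2 C@0
Step 5: thread B executes B3 (x = x + 1). Shared: x=6. PCs: A@2 B@3 C@0
Step 6: thread B executes B4 (x = 0). Shared: x=0. PCs: A@2 B@4 C@0
Step 7: thread A executes A3 (x = x). Shared: x=0. PCs: A@3 B@4 C@0
Step 8: thread C executes C1 (x = x * 2). Shared: x=0. PCs: A@3 B@4 C@1
Step 9: thread C executes C2 (x = x + 1). Shared: x=1. PCs: A@3 B@4 C@2
Step 10: thread A executes A4 (x = 0). Shared: x=0. PCs: A@4 B@4 C@2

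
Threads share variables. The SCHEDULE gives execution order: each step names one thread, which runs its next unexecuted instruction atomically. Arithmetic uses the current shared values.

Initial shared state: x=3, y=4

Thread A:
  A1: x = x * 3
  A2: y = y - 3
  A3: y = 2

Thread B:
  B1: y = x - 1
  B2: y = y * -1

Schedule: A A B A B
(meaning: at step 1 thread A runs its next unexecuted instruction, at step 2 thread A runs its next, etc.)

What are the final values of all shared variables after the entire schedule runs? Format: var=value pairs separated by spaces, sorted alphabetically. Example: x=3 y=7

Step 1: thread A executes A1 (x = x * 3). Shared: x=9 y=4. PCs: A@1 B@0
Step 2: thread A executes A2 (y = y - 3). Shared: x=9 y=1. PCs: A@2 B@0
Step 3: thread B executes B1 (y = x - 1). Shared: x=9 y=8. PCs: A@2 B@1
Step 4: thread A executes A3 (y = 2). Shared: x=9 y=2. PCs: A@3 B@1
Step 5: thread B executes B2 (y = y * -1). Shared: x=9 y=-2. PCs: A@3 B@2

Answer: x=9 y=-2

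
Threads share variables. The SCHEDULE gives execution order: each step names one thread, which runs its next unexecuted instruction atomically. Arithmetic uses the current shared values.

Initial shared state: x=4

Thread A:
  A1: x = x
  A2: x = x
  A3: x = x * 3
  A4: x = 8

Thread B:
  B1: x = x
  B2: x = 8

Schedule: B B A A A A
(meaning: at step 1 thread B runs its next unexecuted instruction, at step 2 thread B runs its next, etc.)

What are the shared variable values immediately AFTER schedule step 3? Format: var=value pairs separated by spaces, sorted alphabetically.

Step 1: thread B executes B1 (x = x). Shared: x=4. PCs: A@0 B@1
Step 2: thread B executes B2 (x = 8). Shared: x=8. PCs: A@0 B@2
Step 3: thread A executes A1 (x = x). Shared: x=8. PCs: A@1 B@2

Answer: x=8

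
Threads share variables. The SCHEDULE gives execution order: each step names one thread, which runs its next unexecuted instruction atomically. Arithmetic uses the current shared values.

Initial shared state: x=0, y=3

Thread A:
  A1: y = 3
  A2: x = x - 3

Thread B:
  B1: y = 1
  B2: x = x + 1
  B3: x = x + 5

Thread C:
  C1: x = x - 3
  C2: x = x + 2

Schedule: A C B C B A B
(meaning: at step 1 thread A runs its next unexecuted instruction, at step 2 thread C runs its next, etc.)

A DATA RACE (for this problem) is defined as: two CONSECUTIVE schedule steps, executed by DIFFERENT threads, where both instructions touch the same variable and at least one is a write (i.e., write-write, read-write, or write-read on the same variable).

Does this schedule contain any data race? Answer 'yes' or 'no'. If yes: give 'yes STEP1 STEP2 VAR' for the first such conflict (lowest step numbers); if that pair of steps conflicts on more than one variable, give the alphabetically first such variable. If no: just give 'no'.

Answer: yes 4 5 x

Derivation:
Steps 1,2: A(r=-,w=y) vs C(r=x,w=x). No conflict.
Steps 2,3: C(r=x,w=x) vs B(r=-,w=y). No conflict.
Steps 3,4: B(r=-,w=y) vs C(r=x,w=x). No conflict.
Steps 4,5: C(x = x + 2) vs B(x = x + 1). RACE on x (W-W).
Steps 5,6: B(x = x + 1) vs A(x = x - 3). RACE on x (W-W).
Steps 6,7: A(x = x - 3) vs B(x = x + 5). RACE on x (W-W).
First conflict at steps 4,5.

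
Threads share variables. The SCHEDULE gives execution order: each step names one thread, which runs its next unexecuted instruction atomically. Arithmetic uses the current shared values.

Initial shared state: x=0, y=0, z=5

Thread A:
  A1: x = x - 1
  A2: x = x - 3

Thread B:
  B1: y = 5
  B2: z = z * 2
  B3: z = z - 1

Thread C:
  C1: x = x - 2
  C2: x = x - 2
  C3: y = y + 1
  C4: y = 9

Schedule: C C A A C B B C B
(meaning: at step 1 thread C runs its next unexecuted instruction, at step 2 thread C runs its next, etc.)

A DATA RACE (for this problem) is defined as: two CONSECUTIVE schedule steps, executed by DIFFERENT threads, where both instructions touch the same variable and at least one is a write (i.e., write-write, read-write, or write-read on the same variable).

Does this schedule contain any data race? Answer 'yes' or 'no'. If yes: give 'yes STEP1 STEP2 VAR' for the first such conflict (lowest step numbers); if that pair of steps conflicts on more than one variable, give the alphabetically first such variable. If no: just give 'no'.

Steps 1,2: same thread (C). No race.
Steps 2,3: C(x = x - 2) vs A(x = x - 1). RACE on x (W-W).
Steps 3,4: same thread (A). No race.
Steps 4,5: A(r=x,w=x) vs C(r=y,w=y). No conflict.
Steps 5,6: C(y = y + 1) vs B(y = 5). RACE on y (W-W).
Steps 6,7: same thread (B). No race.
Steps 7,8: B(r=z,w=z) vs C(r=-,w=y). No conflict.
Steps 8,9: C(r=-,w=y) vs B(r=z,w=z). No conflict.
First conflict at steps 2,3.

Answer: yes 2 3 x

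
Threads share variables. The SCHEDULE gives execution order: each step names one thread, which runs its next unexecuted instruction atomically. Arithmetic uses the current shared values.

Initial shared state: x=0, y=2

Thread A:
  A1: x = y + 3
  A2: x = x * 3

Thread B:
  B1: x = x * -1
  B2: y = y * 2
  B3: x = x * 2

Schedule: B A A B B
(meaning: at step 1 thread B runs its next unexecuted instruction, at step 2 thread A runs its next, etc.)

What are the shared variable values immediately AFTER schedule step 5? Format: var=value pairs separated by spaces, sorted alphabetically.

Answer: x=30 y=4

Derivation:
Step 1: thread B executes B1 (x = x * -1). Shared: x=0 y=2. PCs: A@0 B@1
Step 2: thread A executes A1 (x = y + 3). Shared: x=5 y=2. PCs: A@1 B@1
Step 3: thread A executes A2 (x = x * 3). Shared: x=15 y=2. PCs: A@2 B@1
Step 4: thread B executes B2 (y = y * 2). Shared: x=15 y=4. PCs: A@2 B@2
Step 5: thread B executes B3 (x = x * 2). Shared: x=30 y=4. PCs: A@2 B@3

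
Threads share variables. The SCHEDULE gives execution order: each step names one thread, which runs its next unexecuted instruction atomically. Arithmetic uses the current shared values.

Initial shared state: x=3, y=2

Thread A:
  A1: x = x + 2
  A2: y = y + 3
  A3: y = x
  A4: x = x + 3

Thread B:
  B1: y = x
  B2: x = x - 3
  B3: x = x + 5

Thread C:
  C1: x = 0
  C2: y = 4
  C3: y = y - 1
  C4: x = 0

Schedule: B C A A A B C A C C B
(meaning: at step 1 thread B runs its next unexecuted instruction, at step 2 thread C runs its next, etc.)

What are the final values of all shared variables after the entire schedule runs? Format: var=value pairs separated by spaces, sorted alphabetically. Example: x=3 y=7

Step 1: thread B executes B1 (y = x). Shared: x=3 y=3. PCs: A@0 B@1 C@0
Step 2: thread C executes C1 (x = 0). Shared: x=0 y=3. PCs: A@0 B@1 C@1
Step 3: thread A executes A1 (x = x + 2). Shared: x=2 y=3. PCs: A@1 B@1 C@1
Step 4: thread A executes A2 (y = y + 3). Shared: x=2 y=6. PCs: A@2 B@1 C@1
Step 5: thread A executes A3 (y = x). Shared: x=2 y=2. PCs: A@3 B@1 C@1
Step 6: thread B executes B2 (x = x - 3). Shared: x=-1 y=2. PCs: A@3 B@2 C@1
Step 7: thread C executes C2 (y = 4). Shared: x=-1 y=4. PCs: A@3 B@2 C@2
Step 8: thread A executes A4 (x = x + 3). Shared: x=2 y=4. PCs: A@4 B@2 C@2
Step 9: thread C executes C3 (y = y - 1). Shared: x=2 y=3. PCs: A@4 B@2 C@3
Step 10: thread C executes C4 (x = 0). Shared: x=0 y=3. PCs: A@4 B@2 C@4
Step 11: thread B executes B3 (x = x + 5). Shared: x=5 y=3. PCs: A@4 B@3 C@4

Answer: x=5 y=3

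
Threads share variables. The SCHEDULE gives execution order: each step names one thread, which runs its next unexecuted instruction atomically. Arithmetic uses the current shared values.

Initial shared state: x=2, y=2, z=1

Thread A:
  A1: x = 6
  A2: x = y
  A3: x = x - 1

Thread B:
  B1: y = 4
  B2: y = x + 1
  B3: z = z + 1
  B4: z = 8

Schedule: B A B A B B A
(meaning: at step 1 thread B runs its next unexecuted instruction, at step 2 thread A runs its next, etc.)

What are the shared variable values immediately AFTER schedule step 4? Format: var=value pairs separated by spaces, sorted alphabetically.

Answer: x=7 y=7 z=1

Derivation:
Step 1: thread B executes B1 (y = 4). Shared: x=2 y=4 z=1. PCs: A@0 B@1
Step 2: thread A executes A1 (x = 6). Shared: x=6 y=4 z=1. PCs: A@1 B@1
Step 3: thread B executes B2 (y = x + 1). Shared: x=6 y=7 z=1. PCs: A@1 B@2
Step 4: thread A executes A2 (x = y). Shared: x=7 y=7 z=1. PCs: A@2 B@2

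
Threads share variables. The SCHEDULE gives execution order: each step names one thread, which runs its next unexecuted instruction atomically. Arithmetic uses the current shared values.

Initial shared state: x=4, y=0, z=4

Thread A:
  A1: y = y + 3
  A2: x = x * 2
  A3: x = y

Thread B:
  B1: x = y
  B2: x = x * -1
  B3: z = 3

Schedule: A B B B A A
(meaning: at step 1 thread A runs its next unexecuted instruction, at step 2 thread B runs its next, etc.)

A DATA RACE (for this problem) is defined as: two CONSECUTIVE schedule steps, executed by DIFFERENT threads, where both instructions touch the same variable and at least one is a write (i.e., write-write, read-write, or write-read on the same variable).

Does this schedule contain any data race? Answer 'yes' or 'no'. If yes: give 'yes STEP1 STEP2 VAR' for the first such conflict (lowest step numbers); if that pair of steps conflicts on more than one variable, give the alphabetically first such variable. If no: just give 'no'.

Answer: yes 1 2 y

Derivation:
Steps 1,2: A(y = y + 3) vs B(x = y). RACE on y (W-R).
Steps 2,3: same thread (B). No race.
Steps 3,4: same thread (B). No race.
Steps 4,5: B(r=-,w=z) vs A(r=x,w=x). No conflict.
Steps 5,6: same thread (A). No race.
First conflict at steps 1,2.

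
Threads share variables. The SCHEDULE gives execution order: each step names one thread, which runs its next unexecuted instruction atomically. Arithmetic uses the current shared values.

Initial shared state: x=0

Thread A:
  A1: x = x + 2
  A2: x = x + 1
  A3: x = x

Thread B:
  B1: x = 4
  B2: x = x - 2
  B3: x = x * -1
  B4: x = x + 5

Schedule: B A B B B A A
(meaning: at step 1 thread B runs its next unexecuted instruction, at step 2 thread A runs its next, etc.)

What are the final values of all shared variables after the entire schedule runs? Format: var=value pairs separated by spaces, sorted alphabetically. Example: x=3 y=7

Step 1: thread B executes B1 (x = 4). Shared: x=4. PCs: A@0 B@1
Step 2: thread A executes A1 (x = x + 2). Shared: x=6. PCs: A@1 B@1
Step 3: thread B executes B2 (x = x - 2). Shared: x=4. PCs: A@1 B@2
Step 4: thread B executes B3 (x = x * -1). Shared: x=-4. PCs: A@1 B@3
Step 5: thread B executes B4 (x = x + 5). Shared: x=1. PCs: A@1 B@4
Step 6: thread A executes A2 (x = x + 1). Shared: x=2. PCs: A@2 B@4
Step 7: thread A executes A3 (x = x). Shared: x=2. PCs: A@3 B@4

Answer: x=2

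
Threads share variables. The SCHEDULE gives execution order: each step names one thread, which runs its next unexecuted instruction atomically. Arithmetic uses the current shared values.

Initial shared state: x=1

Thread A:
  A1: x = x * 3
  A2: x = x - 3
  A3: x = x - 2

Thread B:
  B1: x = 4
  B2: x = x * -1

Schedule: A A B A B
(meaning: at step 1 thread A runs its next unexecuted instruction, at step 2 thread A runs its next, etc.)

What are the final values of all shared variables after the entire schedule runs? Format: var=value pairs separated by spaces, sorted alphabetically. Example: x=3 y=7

Answer: x=-2

Derivation:
Step 1: thread A executes A1 (x = x * 3). Shared: x=3. PCs: A@1 B@0
Step 2: thread A executes A2 (x = x - 3). Shared: x=0. PCs: A@2 B@0
Step 3: thread B executes B1 (x = 4). Shared: x=4. PCs: A@2 B@1
Step 4: thread A executes A3 (x = x - 2). Shared: x=2. PCs: A@3 B@1
Step 5: thread B executes B2 (x = x * -1). Shared: x=-2. PCs: A@3 B@2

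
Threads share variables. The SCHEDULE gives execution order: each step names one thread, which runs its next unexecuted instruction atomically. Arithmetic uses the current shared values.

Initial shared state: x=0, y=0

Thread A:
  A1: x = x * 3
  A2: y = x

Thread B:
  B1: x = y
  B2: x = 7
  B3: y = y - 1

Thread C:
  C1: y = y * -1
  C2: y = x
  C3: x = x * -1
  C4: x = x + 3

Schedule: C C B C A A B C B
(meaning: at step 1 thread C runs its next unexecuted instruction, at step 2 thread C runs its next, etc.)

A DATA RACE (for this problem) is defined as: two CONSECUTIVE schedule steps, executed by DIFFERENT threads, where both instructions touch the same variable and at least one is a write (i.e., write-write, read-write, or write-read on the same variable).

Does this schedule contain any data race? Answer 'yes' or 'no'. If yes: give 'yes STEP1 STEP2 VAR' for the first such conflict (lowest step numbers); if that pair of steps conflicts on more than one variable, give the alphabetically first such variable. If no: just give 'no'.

Answer: yes 2 3 x

Derivation:
Steps 1,2: same thread (C). No race.
Steps 2,3: C(y = x) vs B(x = y). RACE on x (R-W), y (W-R). Multiple vars; alphabetically first is x.
Steps 3,4: B(x = y) vs C(x = x * -1). RACE on x (W-W).
Steps 4,5: C(x = x * -1) vs A(x = x * 3). RACE on x (W-W).
Steps 5,6: same thread (A). No race.
Steps 6,7: A(y = x) vs B(x = 7). RACE on x (R-W).
Steps 7,8: B(x = 7) vs C(x = x + 3). RACE on x (W-W).
Steps 8,9: C(r=x,w=x) vs B(r=y,w=y). No conflict.
First conflict at steps 2,3.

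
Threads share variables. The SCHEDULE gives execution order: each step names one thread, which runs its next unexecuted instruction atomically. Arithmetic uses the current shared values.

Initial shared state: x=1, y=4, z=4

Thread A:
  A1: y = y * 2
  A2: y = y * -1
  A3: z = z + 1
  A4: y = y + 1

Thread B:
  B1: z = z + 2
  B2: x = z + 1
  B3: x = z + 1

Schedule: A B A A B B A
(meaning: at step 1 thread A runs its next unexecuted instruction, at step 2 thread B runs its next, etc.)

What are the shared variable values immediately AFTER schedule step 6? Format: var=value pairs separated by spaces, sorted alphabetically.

Answer: x=8 y=-8 z=7

Derivation:
Step 1: thread A executes A1 (y = y * 2). Shared: x=1 y=8 z=4. PCs: A@1 B@0
Step 2: thread B executes B1 (z = z + 2). Shared: x=1 y=8 z=6. PCs: A@1 B@1
Step 3: thread A executes A2 (y = y * -1). Shared: x=1 y=-8 z=6. PCs: A@2 B@1
Step 4: thread A executes A3 (z = z + 1). Shared: x=1 y=-8 z=7. PCs: A@3 B@1
Step 5: thread B executes B2 (x = z + 1). Shared: x=8 y=-8 z=7. PCs: A@3 B@2
Step 6: thread B executes B3 (x = z + 1). Shared: x=8 y=-8 z=7. PCs: A@3 B@3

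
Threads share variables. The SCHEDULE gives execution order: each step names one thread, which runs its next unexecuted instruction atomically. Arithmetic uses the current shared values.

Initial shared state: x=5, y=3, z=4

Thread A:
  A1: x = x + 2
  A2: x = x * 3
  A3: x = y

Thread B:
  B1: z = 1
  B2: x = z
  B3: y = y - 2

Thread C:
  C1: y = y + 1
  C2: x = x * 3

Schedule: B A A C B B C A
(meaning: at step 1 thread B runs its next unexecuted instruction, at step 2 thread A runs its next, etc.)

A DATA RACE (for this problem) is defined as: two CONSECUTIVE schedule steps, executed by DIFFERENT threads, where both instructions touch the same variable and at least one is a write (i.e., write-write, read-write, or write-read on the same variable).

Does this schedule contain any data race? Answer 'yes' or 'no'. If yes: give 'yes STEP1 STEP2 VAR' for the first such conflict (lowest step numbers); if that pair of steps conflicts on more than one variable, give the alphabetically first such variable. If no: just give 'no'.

Answer: yes 7 8 x

Derivation:
Steps 1,2: B(r=-,w=z) vs A(r=x,w=x). No conflict.
Steps 2,3: same thread (A). No race.
Steps 3,4: A(r=x,w=x) vs C(r=y,w=y). No conflict.
Steps 4,5: C(r=y,w=y) vs B(r=z,w=x). No conflict.
Steps 5,6: same thread (B). No race.
Steps 6,7: B(r=y,w=y) vs C(r=x,w=x). No conflict.
Steps 7,8: C(x = x * 3) vs A(x = y). RACE on x (W-W).
First conflict at steps 7,8.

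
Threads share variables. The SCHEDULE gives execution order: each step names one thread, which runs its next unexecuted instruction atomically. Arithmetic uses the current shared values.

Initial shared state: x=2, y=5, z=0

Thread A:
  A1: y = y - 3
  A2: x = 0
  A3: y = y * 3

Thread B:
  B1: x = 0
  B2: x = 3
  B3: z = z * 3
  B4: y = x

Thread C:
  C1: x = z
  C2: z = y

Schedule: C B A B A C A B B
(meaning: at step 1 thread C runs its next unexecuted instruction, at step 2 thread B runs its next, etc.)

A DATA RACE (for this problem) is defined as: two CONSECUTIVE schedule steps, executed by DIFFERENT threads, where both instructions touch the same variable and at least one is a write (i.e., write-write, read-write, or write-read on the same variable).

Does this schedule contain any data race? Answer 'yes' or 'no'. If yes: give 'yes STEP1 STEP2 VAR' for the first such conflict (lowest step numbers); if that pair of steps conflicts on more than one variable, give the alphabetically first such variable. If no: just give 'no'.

Answer: yes 1 2 x

Derivation:
Steps 1,2: C(x = z) vs B(x = 0). RACE on x (W-W).
Steps 2,3: B(r=-,w=x) vs A(r=y,w=y). No conflict.
Steps 3,4: A(r=y,w=y) vs B(r=-,w=x). No conflict.
Steps 4,5: B(x = 3) vs A(x = 0). RACE on x (W-W).
Steps 5,6: A(r=-,w=x) vs C(r=y,w=z). No conflict.
Steps 6,7: C(z = y) vs A(y = y * 3). RACE on y (R-W).
Steps 7,8: A(r=y,w=y) vs B(r=z,w=z). No conflict.
Steps 8,9: same thread (B). No race.
First conflict at steps 1,2.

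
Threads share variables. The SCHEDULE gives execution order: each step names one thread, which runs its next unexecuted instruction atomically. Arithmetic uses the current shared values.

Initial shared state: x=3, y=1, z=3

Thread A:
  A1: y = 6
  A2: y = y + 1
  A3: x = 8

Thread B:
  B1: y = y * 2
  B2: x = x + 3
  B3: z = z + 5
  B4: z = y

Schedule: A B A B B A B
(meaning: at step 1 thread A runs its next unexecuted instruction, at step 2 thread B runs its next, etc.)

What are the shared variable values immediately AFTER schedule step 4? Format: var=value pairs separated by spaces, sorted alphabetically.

Step 1: thread A executes A1 (y = 6). Shared: x=3 y=6 z=3. PCs: A@1 B@0
Step 2: thread B executes B1 (y = y * 2). Shared: x=3 y=12 z=3. PCs: A@1 B@1
Step 3: thread A executes A2 (y = y + 1). Shared: x=3 y=13 z=3. PCs: A@2 B@1
Step 4: thread B executes B2 (x = x + 3). Shared: x=6 y=13 z=3. PCs: A@2 B@2

Answer: x=6 y=13 z=3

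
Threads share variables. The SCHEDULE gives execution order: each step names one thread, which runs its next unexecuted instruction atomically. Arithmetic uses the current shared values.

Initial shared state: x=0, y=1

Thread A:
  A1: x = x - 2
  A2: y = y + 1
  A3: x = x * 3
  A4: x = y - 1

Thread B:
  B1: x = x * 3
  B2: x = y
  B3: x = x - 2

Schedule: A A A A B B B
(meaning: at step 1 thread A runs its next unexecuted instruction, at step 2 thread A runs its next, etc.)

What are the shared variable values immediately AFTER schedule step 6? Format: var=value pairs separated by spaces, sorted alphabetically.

Step 1: thread A executes A1 (x = x - 2). Shared: x=-2 y=1. PCs: A@1 B@0
Step 2: thread A executes A2 (y = y + 1). Shared: x=-2 y=2. PCs: A@2 B@0
Step 3: thread A executes A3 (x = x * 3). Shared: x=-6 y=2. PCs: A@3 B@0
Step 4: thread A executes A4 (x = y - 1). Shared: x=1 y=2. PCs: A@4 B@0
Step 5: thread B executes B1 (x = x * 3). Shared: x=3 y=2. PCs: A@4 B@1
Step 6: thread B executes B2 (x = y). Shared: x=2 y=2. PCs: A@4 B@2

Answer: x=2 y=2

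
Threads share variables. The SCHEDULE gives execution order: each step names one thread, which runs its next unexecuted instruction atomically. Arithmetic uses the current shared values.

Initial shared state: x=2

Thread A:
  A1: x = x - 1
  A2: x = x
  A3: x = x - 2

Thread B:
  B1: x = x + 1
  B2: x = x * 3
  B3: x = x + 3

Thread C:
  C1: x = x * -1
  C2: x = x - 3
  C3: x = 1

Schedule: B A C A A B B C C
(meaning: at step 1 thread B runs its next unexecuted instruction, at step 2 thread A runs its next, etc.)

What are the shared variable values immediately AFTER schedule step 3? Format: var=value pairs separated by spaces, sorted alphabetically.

Step 1: thread B executes B1 (x = x + 1). Shared: x=3. PCs: A@0 B@1 C@0
Step 2: thread A executes A1 (x = x - 1). Shared: x=2. PCs: A@1 B@1 C@0
Step 3: thread C executes C1 (x = x * -1). Shared: x=-2. PCs: A@1 B@1 C@1

Answer: x=-2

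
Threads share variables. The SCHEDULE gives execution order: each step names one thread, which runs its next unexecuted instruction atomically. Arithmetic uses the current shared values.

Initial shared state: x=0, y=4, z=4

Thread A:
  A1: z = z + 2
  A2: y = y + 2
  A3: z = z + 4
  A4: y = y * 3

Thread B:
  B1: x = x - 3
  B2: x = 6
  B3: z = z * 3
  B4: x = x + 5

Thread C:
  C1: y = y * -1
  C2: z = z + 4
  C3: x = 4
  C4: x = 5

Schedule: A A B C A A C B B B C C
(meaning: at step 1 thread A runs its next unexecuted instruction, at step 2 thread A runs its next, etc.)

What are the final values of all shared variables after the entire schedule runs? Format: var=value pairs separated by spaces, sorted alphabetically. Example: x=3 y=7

Answer: x=5 y=-18 z=42

Derivation:
Step 1: thread A executes A1 (z = z + 2). Shared: x=0 y=4 z=6. PCs: A@1 B@0 C@0
Step 2: thread A executes A2 (y = y + 2). Shared: x=0 y=6 z=6. PCs: A@2 B@0 C@0
Step 3: thread B executes B1 (x = x - 3). Shared: x=-3 y=6 z=6. PCs: A@2 B@1 C@0
Step 4: thread C executes C1 (y = y * -1). Shared: x=-3 y=-6 z=6. PCs: A@2 B@1 C@1
Step 5: thread A executes A3 (z = z + 4). Shared: x=-3 y=-6 z=10. PCs: A@3 B@1 C@1
Step 6: thread A executes A4 (y = y * 3). Shared: x=-3 y=-18 z=10. PCs: A@4 B@1 C@1
Step 7: thread C executes C2 (z = z + 4). Shared: x=-3 y=-18 z=14. PCs: A@4 B@1 C@2
Step 8: thread B executes B2 (x = 6). Shared: x=6 y=-18 z=14. PCs: A@4 B@2 C@2
Step 9: thread B executes B3 (z = z * 3). Shared: x=6 y=-18 z=42. PCs: A@4 B@3 C@2
Step 10: thread B executes B4 (x = x + 5). Shared: x=11 y=-18 z=42. PCs: A@4 B@4 C@2
Step 11: thread C executes C3 (x = 4). Shared: x=4 y=-18 z=42. PCs: A@4 B@4 C@3
Step 12: thread C executes C4 (x = 5). Shared: x=5 y=-18 z=42. PCs: A@4 B@4 C@4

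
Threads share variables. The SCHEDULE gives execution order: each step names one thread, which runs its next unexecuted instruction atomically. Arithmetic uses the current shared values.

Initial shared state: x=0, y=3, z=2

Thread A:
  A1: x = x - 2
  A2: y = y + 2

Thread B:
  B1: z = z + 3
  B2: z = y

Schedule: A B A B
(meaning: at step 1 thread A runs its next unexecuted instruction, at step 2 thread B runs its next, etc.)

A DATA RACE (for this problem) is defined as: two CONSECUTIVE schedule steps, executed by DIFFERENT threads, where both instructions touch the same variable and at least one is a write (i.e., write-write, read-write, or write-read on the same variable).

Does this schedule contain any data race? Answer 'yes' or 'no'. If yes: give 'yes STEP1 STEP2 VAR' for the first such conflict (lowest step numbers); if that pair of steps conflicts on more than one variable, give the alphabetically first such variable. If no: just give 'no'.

Answer: yes 3 4 y

Derivation:
Steps 1,2: A(r=x,w=x) vs B(r=z,w=z). No conflict.
Steps 2,3: B(r=z,w=z) vs A(r=y,w=y). No conflict.
Steps 3,4: A(y = y + 2) vs B(z = y). RACE on y (W-R).
First conflict at steps 3,4.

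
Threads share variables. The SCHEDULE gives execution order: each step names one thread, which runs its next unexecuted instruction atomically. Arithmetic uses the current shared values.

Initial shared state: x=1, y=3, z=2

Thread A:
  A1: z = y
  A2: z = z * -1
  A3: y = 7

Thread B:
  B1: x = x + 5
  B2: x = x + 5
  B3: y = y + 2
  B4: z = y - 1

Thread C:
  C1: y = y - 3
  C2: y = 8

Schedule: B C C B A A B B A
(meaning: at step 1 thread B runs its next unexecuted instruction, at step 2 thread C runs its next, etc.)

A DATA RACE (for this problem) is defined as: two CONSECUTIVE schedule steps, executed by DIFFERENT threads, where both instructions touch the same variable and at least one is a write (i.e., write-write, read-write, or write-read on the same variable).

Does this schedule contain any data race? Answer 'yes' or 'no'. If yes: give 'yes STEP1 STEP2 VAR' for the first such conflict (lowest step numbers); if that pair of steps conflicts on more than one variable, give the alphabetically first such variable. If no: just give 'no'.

Answer: yes 8 9 y

Derivation:
Steps 1,2: B(r=x,w=x) vs C(r=y,w=y). No conflict.
Steps 2,3: same thread (C). No race.
Steps 3,4: C(r=-,w=y) vs B(r=x,w=x). No conflict.
Steps 4,5: B(r=x,w=x) vs A(r=y,w=z). No conflict.
Steps 5,6: same thread (A). No race.
Steps 6,7: A(r=z,w=z) vs B(r=y,w=y). No conflict.
Steps 7,8: same thread (B). No race.
Steps 8,9: B(z = y - 1) vs A(y = 7). RACE on y (R-W).
First conflict at steps 8,9.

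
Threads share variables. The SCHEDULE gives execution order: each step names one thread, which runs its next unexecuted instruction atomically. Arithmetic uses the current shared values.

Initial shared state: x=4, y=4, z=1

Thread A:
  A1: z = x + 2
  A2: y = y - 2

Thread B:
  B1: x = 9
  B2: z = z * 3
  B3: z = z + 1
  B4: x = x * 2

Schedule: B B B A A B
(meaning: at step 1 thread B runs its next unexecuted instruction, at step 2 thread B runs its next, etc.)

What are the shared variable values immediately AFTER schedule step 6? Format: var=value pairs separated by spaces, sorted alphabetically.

Answer: x=18 y=2 z=11

Derivation:
Step 1: thread B executes B1 (x = 9). Shared: x=9 y=4 z=1. PCs: A@0 B@1
Step 2: thread B executes B2 (z = z * 3). Shared: x=9 y=4 z=3. PCs: A@0 B@2
Step 3: thread B executes B3 (z = z + 1). Shared: x=9 y=4 z=4. PCs: A@0 B@3
Step 4: thread A executes A1 (z = x + 2). Shared: x=9 y=4 z=11. PCs: A@1 B@3
Step 5: thread A executes A2 (y = y - 2). Shared: x=9 y=2 z=11. PCs: A@2 B@3
Step 6: thread B executes B4 (x = x * 2). Shared: x=18 y=2 z=11. PCs: A@2 B@4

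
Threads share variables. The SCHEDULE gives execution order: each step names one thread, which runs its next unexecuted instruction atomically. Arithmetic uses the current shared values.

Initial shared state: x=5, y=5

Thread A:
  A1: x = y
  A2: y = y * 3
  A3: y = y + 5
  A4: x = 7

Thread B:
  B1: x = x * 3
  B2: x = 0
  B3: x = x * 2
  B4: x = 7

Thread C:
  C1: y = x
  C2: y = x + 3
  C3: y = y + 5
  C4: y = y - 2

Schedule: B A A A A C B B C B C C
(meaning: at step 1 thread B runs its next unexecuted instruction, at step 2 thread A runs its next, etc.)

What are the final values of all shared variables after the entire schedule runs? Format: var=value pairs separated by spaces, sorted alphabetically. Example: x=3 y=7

Step 1: thread B executes B1 (x = x * 3). Shared: x=15 y=5. PCs: A@0 B@1 C@0
Step 2: thread A executes A1 (x = y). Shared: x=5 y=5. PCs: A@1 B@1 C@0
Step 3: thread A executes A2 (y = y * 3). Shared: x=5 y=15. PCs: A@2 B@1 C@0
Step 4: thread A executes A3 (y = y + 5). Shared: x=5 y=20. PCs: A@3 B@1 C@0
Step 5: thread A executes A4 (x = 7). Shared: x=7 y=20. PCs: A@4 B@1 C@0
Step 6: thread C executes C1 (y = x). Shared: x=7 y=7. PCs: A@4 B@1 C@1
Step 7: thread B executes B2 (x = 0). Shared: x=0 y=7. PCs: A@4 B@2 C@1
Step 8: thread B executes B3 (x = x * 2). Shared: x=0 y=7. PCs: A@4 B@3 C@1
Step 9: thread C executes C2 (y = x + 3). Shared: x=0 y=3. PCs: A@4 B@3 C@2
Step 10: thread B executes B4 (x = 7). Shared: x=7 y=3. PCs: A@4 B@4 C@2
Step 11: thread C executes C3 (y = y + 5). Shared: x=7 y=8. PCs: A@4 B@4 C@3
Step 12: thread C executes C4 (y = y - 2). Shared: x=7 y=6. PCs: A@4 B@4 C@4

Answer: x=7 y=6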